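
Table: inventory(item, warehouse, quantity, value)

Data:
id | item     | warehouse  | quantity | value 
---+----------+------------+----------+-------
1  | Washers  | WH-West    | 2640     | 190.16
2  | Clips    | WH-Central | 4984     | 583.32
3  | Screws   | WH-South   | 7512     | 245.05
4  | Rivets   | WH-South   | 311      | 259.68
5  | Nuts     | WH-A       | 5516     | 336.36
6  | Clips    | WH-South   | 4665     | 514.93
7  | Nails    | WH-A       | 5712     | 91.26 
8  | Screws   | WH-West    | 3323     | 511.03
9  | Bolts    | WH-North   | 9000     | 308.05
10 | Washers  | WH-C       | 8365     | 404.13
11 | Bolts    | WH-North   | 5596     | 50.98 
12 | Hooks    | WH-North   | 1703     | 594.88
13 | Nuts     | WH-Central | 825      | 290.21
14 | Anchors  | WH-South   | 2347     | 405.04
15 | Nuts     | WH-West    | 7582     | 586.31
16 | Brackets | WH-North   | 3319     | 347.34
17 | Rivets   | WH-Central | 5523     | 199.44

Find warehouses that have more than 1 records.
SELECT warehouse, COUNT(*) as cnt
FROM inventory
GROUP BY warehouse
HAVING COUNT(*) > 1

Result:
  WH-A: 2
  WH-Central: 3
  WH-North: 4
  WH-South: 4
  WH-West: 3

Note: HAVING filters groups after aggregation, WHERE filters rows before.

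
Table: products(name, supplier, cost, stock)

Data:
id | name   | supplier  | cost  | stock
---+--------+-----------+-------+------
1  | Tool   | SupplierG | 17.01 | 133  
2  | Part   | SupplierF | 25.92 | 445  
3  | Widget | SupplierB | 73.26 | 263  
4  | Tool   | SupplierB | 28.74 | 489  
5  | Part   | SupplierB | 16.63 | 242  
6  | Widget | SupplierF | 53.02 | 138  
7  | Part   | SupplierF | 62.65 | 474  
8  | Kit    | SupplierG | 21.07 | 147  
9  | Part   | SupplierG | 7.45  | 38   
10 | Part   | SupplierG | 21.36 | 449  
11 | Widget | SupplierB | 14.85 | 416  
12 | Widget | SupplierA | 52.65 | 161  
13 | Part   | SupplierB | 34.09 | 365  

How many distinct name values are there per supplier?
SELECT supplier, COUNT(DISTINCT name)
FROM products
GROUP BY supplier

Result:
  SupplierA: 1 distinct
  SupplierB: 3 distinct
  SupplierF: 2 distinct
  SupplierG: 3 distinct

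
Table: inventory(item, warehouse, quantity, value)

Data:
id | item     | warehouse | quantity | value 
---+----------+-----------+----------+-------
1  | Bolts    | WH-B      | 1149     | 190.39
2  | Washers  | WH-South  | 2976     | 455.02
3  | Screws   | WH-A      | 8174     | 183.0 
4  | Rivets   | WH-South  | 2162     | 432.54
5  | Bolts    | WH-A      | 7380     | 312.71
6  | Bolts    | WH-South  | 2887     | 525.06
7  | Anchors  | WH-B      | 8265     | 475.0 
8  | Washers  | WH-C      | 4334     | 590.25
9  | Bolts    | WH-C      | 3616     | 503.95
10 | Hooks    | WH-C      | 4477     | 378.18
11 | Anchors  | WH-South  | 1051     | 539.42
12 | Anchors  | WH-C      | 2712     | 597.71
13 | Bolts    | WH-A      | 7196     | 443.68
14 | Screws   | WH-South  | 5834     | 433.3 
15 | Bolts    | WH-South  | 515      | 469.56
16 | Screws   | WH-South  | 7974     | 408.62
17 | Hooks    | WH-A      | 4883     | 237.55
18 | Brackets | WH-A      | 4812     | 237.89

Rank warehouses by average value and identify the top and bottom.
SELECT warehouse, AVG(value)
FROM inventory
GROUP BY warehouse
ORDER BY AVG(value)

All groups:
  WH-A: 282.97
  WH-B: 332.70
  WH-South: 466.22
  WH-C: 517.52

Highest: WH-C (517.52)
Lowest: WH-A (282.97)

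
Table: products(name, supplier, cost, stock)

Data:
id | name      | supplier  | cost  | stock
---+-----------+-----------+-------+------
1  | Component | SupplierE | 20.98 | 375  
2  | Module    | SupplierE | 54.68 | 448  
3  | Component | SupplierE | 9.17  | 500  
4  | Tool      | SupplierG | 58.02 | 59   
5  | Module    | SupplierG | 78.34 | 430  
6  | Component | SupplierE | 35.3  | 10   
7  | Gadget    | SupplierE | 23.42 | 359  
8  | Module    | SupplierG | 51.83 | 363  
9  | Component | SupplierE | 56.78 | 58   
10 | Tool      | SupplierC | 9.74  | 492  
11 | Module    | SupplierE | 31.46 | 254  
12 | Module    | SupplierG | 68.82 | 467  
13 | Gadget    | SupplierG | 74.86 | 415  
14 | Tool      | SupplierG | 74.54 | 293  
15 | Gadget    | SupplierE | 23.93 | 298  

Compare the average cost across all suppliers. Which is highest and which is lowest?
SELECT supplier, AVG(cost)
FROM products
GROUP BY supplier
ORDER BY AVG(cost)

All groups:
  SupplierC: 9.74
  SupplierE: 31.97
  SupplierG: 67.74

Highest: SupplierG (67.74)
Lowest: SupplierC (9.74)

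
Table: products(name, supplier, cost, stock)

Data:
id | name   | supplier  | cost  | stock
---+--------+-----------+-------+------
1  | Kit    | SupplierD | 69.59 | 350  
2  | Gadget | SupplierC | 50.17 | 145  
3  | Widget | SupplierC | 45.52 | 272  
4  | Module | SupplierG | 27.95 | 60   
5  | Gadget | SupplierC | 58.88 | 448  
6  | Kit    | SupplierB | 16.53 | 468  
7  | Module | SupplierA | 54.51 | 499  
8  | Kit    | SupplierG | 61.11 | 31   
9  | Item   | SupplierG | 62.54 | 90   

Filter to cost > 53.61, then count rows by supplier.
SELECT supplier, COUNT(*)
FROM products
WHERE cost > 53.61
GROUP BY supplier

Note: WHERE filters rows before grouping.

Result:
  SupplierA: 1
  SupplierC: 1
  SupplierD: 1
  SupplierG: 2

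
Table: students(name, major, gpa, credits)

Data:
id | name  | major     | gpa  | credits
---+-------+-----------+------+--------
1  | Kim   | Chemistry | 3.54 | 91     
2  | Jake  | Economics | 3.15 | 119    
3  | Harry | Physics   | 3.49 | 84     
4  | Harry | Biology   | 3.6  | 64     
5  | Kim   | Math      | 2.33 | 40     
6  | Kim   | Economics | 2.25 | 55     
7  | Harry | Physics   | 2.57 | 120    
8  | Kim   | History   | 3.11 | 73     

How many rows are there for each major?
SELECT major, COUNT(*) as count
FROM students
GROUP BY major

Result:
  Biology: 1
  Chemistry: 1
  Economics: 2
  History: 1
  Math: 1
  Physics: 2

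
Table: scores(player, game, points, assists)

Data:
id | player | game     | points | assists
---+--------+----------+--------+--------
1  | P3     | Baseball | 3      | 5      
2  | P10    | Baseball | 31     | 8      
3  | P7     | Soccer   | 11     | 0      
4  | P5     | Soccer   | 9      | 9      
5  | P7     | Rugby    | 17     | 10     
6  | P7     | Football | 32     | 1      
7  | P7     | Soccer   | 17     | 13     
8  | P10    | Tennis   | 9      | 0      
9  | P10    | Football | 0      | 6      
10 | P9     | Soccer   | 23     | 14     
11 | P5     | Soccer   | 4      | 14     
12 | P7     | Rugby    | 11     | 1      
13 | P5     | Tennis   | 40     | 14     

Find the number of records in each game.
SELECT game, COUNT(*) as count
FROM scores
GROUP BY game

Result:
  Baseball: 2
  Football: 2
  Rugby: 2
  Soccer: 5
  Tennis: 2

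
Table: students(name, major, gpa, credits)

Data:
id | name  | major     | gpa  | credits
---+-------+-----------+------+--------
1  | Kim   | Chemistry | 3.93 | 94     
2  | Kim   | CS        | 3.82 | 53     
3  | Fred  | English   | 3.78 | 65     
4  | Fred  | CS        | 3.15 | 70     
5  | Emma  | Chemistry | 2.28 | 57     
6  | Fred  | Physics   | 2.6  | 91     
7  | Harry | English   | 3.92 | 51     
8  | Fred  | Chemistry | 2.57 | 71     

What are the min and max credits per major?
SELECT major, MIN(credits), MAX(credits)
FROM students
GROUP BY major

Result:
  CS: min=53, max=70
  Chemistry: min=57, max=94
  English: min=51, max=65
  Physics: min=91, max=91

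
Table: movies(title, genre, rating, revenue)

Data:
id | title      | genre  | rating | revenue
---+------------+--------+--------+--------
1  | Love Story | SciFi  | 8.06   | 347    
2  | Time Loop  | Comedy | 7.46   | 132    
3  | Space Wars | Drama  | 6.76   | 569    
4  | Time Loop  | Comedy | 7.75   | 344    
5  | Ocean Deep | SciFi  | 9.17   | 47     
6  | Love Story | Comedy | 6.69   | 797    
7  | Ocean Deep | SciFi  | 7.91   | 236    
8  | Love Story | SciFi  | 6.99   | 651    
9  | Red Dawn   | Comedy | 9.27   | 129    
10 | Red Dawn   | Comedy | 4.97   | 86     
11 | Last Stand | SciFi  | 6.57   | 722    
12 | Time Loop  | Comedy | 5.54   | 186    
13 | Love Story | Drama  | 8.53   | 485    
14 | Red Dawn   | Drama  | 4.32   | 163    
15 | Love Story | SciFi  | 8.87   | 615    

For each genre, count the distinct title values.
SELECT genre, COUNT(DISTINCT title)
FROM movies
GROUP BY genre

Result:
  Comedy: 3 distinct
  Drama: 3 distinct
  SciFi: 3 distinct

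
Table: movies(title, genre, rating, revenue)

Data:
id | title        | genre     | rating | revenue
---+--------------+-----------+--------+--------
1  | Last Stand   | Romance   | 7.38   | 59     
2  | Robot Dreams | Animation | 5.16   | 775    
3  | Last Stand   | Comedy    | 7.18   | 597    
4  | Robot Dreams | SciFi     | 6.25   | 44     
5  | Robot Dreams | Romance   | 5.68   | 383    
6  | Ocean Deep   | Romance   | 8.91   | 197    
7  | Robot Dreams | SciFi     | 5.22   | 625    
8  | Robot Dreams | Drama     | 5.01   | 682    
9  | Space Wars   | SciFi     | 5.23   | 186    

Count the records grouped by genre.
SELECT genre, COUNT(*) as count
FROM movies
GROUP BY genre

Result:
  Animation: 1
  Comedy: 1
  Drama: 1
  Romance: 3
  SciFi: 3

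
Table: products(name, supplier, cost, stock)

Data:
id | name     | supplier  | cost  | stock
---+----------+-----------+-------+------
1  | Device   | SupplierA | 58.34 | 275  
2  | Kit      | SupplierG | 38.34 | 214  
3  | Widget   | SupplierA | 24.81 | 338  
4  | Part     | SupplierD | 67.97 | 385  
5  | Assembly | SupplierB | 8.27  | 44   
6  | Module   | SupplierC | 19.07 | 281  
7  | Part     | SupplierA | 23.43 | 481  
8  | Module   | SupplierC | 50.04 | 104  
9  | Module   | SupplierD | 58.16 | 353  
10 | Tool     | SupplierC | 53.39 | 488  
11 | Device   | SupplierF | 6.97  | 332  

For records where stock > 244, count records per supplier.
SELECT supplier, COUNT(*)
FROM products
WHERE stock > 244
GROUP BY supplier

Note: WHERE filters rows before grouping.

Result:
  SupplierA: 3
  SupplierC: 2
  SupplierD: 2
  SupplierF: 1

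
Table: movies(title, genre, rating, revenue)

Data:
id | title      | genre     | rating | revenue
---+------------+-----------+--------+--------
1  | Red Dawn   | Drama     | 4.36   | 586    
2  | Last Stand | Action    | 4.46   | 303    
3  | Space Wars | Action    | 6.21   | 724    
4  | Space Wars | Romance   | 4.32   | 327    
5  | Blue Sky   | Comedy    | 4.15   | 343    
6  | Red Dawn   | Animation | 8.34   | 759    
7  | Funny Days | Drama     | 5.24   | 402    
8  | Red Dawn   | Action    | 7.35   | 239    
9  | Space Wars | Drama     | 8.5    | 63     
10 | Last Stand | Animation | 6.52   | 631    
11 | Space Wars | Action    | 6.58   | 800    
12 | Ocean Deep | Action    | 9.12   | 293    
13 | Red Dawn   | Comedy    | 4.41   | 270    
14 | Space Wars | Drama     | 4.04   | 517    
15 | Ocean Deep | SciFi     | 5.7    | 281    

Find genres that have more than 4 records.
SELECT genre, COUNT(*) as cnt
FROM movies
GROUP BY genre
HAVING COUNT(*) > 4

Result:
  Action: 5

Note: HAVING filters groups after aggregation, WHERE filters rows before.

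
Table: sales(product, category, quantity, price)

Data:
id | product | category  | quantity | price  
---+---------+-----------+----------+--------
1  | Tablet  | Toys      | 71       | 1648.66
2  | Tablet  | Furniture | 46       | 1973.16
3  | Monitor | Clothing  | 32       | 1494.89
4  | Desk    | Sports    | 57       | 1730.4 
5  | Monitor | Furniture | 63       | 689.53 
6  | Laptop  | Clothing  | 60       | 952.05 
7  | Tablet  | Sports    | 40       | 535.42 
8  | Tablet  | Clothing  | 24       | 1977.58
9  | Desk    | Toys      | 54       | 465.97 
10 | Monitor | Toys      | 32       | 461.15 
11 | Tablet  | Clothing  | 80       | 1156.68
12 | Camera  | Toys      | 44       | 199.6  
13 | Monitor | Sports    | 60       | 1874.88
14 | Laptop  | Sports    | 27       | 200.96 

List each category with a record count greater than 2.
SELECT category, COUNT(*) as cnt
FROM sales
GROUP BY category
HAVING COUNT(*) > 2

Result:
  Clothing: 4
  Sports: 4
  Toys: 4

Note: HAVING filters groups after aggregation, WHERE filters rows before.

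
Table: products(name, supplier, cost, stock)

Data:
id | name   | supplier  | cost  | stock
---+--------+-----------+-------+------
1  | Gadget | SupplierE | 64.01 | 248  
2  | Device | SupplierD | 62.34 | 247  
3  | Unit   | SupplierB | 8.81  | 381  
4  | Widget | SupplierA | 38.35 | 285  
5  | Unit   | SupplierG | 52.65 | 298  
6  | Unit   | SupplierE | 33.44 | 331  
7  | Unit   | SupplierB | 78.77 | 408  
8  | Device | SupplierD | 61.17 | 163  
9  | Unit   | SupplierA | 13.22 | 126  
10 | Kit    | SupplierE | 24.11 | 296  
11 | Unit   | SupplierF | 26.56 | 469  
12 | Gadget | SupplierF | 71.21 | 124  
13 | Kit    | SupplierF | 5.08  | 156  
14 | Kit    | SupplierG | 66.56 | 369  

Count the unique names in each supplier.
SELECT supplier, COUNT(DISTINCT name)
FROM products
GROUP BY supplier

Result:
  SupplierA: 2 distinct
  SupplierB: 1 distinct
  SupplierD: 1 distinct
  SupplierE: 3 distinct
  SupplierF: 3 distinct
  SupplierG: 2 distinct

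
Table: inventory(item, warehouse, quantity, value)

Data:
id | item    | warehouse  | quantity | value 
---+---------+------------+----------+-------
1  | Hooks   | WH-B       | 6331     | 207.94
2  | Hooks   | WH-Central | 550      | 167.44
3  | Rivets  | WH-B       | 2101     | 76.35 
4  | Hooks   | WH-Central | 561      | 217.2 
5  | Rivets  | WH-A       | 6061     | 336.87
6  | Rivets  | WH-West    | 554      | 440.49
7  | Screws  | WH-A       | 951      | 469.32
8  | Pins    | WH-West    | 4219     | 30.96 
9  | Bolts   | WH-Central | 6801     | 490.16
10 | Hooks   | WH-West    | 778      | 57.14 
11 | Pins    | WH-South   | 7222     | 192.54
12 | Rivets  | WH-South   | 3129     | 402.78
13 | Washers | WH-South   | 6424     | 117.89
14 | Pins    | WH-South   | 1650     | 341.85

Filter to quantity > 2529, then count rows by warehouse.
SELECT warehouse, COUNT(*)
FROM inventory
WHERE quantity > 2529
GROUP BY warehouse

Note: WHERE filters rows before grouping.

Result:
  WH-A: 1
  WH-B: 1
  WH-Central: 1
  WH-South: 3
  WH-West: 1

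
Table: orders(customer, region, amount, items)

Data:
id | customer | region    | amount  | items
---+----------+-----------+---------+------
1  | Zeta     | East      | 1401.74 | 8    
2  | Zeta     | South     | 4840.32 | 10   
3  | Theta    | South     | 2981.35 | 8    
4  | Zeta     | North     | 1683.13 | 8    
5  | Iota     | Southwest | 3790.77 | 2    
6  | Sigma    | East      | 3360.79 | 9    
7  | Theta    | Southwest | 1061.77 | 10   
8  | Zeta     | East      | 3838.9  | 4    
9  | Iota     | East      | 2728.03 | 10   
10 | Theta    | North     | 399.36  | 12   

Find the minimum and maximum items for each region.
SELECT region, MIN(items), MAX(items)
FROM orders
GROUP BY region

Result:
  East: min=4, max=10
  North: min=8, max=12
  South: min=8, max=10
  Southwest: min=2, max=10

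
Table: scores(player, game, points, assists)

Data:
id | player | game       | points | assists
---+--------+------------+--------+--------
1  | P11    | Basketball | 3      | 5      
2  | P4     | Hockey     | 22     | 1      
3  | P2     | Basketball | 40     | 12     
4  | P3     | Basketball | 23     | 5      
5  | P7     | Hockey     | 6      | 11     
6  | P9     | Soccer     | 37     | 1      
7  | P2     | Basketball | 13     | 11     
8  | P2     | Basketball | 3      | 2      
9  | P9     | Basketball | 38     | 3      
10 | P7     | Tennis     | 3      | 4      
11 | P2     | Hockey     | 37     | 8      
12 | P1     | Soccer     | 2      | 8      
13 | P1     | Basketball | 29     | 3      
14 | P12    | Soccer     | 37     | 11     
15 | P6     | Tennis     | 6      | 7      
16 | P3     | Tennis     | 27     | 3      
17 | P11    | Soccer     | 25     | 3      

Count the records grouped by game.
SELECT game, COUNT(*) as count
FROM scores
GROUP BY game

Result:
  Basketball: 7
  Hockey: 3
  Soccer: 4
  Tennis: 3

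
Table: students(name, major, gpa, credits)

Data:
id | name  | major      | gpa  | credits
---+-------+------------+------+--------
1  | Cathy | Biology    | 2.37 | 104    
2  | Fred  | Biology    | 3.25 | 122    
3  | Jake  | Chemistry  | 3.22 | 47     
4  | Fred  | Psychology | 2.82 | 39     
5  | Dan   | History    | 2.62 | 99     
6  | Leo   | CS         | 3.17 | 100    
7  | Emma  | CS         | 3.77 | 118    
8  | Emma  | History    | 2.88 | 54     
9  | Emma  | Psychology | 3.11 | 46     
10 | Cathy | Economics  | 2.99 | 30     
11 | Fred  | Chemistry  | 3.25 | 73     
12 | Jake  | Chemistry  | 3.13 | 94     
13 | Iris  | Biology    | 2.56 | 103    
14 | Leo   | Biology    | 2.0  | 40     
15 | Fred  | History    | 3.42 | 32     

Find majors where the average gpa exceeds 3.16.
SELECT major, AVG(gpa)
FROM students
GROUP BY major
HAVING AVG(gpa) > 3.16

Result:
  CS: avg=3.47
  Chemistry: avg=3.20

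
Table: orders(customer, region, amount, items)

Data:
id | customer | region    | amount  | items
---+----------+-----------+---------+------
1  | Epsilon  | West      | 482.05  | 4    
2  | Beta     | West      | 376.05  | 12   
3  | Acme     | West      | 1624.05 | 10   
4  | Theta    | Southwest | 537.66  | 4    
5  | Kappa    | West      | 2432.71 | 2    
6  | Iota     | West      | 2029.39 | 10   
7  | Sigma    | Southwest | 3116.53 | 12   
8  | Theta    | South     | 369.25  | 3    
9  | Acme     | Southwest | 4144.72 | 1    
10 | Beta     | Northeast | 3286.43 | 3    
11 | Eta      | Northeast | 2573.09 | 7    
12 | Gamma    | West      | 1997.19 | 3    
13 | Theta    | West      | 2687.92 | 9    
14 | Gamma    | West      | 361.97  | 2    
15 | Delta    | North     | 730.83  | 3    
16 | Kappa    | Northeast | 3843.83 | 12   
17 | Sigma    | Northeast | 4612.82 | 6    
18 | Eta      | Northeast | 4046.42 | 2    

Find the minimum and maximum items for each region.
SELECT region, MIN(items), MAX(items)
FROM orders
GROUP BY region

Result:
  North: min=3, max=3
  Northeast: min=2, max=12
  South: min=3, max=3
  Southwest: min=1, max=12
  West: min=2, max=12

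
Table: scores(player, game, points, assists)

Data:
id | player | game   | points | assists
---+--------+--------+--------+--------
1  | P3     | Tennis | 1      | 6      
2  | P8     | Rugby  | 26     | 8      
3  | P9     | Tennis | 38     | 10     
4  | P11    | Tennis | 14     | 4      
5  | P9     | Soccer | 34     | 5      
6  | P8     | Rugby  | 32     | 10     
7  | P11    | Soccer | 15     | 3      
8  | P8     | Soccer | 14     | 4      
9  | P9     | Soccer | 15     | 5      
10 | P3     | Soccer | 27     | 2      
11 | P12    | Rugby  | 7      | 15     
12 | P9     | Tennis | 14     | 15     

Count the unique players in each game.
SELECT game, COUNT(DISTINCT player)
FROM scores
GROUP BY game

Result:
  Rugby: 2 distinct
  Soccer: 4 distinct
  Tennis: 3 distinct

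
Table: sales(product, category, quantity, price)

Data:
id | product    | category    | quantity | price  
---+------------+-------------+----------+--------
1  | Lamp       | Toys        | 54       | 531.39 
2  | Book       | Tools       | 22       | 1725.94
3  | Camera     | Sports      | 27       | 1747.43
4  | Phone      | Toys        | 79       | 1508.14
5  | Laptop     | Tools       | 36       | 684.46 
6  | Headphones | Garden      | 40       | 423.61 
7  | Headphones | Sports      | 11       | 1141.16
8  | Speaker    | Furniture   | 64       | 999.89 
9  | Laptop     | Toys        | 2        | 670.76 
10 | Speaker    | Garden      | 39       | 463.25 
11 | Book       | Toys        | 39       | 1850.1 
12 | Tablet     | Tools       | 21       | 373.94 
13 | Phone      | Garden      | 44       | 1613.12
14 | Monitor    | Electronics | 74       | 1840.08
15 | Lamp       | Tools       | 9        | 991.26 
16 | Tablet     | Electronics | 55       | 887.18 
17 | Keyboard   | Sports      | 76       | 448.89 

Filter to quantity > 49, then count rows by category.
SELECT category, COUNT(*)
FROM sales
WHERE quantity > 49
GROUP BY category

Note: WHERE filters rows before grouping.

Result:
  Electronics: 2
  Furniture: 1
  Sports: 1
  Toys: 2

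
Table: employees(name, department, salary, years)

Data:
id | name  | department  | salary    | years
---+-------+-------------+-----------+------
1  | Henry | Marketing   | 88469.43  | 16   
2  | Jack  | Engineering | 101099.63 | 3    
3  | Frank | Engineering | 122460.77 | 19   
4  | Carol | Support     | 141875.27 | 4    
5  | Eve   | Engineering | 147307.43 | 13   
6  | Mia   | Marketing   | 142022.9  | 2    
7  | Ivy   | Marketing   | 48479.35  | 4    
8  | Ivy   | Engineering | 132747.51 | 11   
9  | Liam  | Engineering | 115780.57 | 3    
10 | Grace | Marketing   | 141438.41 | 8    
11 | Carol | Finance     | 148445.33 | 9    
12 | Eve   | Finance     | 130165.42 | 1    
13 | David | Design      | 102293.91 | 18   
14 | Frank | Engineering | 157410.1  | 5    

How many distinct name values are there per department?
SELECT department, COUNT(DISTINCT name)
FROM employees
GROUP BY department

Result:
  Design: 1 distinct
  Engineering: 5 distinct
  Finance: 2 distinct
  Marketing: 4 distinct
  Support: 1 distinct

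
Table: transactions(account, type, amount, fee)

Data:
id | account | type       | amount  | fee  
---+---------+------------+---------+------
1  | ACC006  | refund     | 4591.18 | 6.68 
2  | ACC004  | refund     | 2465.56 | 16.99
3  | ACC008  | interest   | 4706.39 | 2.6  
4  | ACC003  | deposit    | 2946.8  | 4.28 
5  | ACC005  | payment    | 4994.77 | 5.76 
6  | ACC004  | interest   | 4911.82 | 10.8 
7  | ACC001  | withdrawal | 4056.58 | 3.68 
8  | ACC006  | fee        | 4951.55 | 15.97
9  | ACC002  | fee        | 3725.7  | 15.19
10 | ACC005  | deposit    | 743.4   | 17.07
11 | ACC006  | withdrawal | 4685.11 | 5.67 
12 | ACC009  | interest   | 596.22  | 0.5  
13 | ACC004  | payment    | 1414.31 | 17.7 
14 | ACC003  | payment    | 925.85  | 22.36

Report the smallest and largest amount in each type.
SELECT type, MIN(amount), MAX(amount)
FROM transactions
GROUP BY type

Result:
  deposit: min=743.40, max=2946.80
  fee: min=3725.70, max=4951.55
  interest: min=596.22, max=4911.82
  payment: min=925.85, max=4994.77
  refund: min=2465.56, max=4591.18
  withdrawal: min=4056.58, max=4685.11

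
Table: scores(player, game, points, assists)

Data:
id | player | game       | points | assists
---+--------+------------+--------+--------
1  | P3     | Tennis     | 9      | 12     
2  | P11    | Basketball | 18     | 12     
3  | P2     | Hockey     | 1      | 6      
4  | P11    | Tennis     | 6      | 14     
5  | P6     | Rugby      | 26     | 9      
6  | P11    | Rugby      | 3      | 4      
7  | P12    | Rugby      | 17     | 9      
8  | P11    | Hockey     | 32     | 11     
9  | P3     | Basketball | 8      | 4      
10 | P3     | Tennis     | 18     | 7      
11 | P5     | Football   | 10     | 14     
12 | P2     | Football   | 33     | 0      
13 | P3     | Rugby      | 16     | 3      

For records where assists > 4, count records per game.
SELECT game, COUNT(*)
FROM scores
WHERE assists > 4
GROUP BY game

Note: WHERE filters rows before grouping.

Result:
  Basketball: 1
  Football: 1
  Hockey: 2
  Rugby: 2
  Tennis: 3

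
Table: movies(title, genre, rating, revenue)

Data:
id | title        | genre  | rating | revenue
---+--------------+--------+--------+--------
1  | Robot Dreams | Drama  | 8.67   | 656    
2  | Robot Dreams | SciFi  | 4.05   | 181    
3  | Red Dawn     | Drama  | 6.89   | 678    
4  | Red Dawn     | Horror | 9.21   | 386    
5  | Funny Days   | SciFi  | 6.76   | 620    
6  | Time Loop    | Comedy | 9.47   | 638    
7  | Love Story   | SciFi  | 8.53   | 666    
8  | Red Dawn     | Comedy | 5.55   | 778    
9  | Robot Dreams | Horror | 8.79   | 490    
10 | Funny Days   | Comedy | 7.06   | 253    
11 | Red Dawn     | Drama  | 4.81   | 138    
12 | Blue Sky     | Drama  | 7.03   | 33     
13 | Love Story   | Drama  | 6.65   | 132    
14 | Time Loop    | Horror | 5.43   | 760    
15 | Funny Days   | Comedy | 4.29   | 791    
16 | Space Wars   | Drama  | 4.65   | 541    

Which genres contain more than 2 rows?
SELECT genre, COUNT(*) as cnt
FROM movies
GROUP BY genre
HAVING COUNT(*) > 2

Result:
  Comedy: 4
  Drama: 6
  Horror: 3
  SciFi: 3

Note: HAVING filters groups after aggregation, WHERE filters rows before.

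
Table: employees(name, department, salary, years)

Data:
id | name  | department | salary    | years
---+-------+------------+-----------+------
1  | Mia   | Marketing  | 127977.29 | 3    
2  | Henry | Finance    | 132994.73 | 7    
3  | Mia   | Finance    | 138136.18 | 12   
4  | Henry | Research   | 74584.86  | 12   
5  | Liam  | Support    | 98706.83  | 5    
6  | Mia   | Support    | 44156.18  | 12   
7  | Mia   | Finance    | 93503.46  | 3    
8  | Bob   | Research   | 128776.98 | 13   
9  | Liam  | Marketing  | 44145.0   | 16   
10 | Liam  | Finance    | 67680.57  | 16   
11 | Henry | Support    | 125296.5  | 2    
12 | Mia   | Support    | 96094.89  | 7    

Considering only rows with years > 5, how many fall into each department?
SELECT department, COUNT(*)
FROM employees
WHERE years > 5
GROUP BY department

Note: WHERE filters rows before grouping.

Result:
  Finance: 3
  Marketing: 1
  Research: 2
  Support: 2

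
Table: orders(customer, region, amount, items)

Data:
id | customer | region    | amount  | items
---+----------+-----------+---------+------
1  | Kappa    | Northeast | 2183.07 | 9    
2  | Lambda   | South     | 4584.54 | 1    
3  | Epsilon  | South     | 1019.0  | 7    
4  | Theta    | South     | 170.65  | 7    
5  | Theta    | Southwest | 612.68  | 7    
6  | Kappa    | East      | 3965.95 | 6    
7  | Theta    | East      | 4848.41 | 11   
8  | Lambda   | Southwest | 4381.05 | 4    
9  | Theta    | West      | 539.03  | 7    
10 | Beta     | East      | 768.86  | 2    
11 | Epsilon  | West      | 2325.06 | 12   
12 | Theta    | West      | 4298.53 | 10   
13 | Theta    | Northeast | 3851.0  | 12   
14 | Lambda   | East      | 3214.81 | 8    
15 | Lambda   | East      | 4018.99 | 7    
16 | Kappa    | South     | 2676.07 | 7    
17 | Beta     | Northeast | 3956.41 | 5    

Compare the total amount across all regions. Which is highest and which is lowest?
SELECT region, SUM(amount)
FROM orders
GROUP BY region
ORDER BY SUM(amount)

All groups:
  Southwest: 4993.73
  West: 7162.62
  South: 8450.26
  Northeast: 9990.48
  East: 16817.02

Highest: East (16817.02)
Lowest: Southwest (4993.73)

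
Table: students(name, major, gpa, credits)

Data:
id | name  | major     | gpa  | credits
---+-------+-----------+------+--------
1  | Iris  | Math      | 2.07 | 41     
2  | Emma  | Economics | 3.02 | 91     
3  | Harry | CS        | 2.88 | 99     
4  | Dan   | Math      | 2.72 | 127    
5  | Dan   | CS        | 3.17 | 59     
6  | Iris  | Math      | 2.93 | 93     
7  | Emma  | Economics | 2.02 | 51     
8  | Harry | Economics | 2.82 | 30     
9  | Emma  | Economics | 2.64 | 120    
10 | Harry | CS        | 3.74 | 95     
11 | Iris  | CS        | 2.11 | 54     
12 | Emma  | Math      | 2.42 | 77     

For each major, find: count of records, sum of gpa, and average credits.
SELECT major,
       COUNT(*) as cnt,
       SUM(gpa) as total_gpa,
       AVG(credits) as avg_credits
FROM students
GROUP BY major

Result:
  CS: 4 records, 11.90 total gpa, 76.75 avg credits
  Economics: 4 records, 10.50 total gpa, 73.00 avg credits
  Math: 4 records, 10.14 total gpa, 84.50 avg credits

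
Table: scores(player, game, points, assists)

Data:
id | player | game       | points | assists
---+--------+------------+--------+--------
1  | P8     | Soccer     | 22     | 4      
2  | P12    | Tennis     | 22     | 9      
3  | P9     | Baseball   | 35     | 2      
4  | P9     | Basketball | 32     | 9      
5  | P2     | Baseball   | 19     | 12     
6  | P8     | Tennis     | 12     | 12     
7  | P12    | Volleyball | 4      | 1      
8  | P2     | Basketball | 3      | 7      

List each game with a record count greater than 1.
SELECT game, COUNT(*) as cnt
FROM scores
GROUP BY game
HAVING COUNT(*) > 1

Result:
  Baseball: 2
  Basketball: 2
  Tennis: 2

Note: HAVING filters groups after aggregation, WHERE filters rows before.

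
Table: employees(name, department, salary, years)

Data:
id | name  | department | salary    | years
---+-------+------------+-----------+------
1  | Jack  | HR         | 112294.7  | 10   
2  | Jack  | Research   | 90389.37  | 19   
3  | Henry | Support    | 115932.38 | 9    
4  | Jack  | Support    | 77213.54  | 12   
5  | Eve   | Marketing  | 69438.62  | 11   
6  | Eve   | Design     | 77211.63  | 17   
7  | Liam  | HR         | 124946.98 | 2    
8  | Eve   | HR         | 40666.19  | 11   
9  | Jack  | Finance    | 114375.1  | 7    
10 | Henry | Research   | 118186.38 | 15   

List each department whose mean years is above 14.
SELECT department, AVG(years)
FROM employees
GROUP BY department
HAVING AVG(years) > 14

Result:
  Design: avg=17.00
  Research: avg=17.00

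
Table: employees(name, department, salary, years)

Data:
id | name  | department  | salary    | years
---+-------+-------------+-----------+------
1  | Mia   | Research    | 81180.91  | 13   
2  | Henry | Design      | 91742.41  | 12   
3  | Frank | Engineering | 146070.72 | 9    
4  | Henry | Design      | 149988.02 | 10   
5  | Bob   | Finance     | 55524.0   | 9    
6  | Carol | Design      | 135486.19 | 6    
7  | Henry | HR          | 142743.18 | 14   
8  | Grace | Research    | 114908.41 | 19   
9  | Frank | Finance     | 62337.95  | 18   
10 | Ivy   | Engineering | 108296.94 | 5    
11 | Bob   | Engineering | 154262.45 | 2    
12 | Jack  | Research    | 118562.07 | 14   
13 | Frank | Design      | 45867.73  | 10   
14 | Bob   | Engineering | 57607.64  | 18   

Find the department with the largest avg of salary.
SELECT department, AVG(salary) as val
FROM employees
GROUP BY department
ORDER BY val DESC
LIMIT 1

Result: HR with avg(salary) = 142743.18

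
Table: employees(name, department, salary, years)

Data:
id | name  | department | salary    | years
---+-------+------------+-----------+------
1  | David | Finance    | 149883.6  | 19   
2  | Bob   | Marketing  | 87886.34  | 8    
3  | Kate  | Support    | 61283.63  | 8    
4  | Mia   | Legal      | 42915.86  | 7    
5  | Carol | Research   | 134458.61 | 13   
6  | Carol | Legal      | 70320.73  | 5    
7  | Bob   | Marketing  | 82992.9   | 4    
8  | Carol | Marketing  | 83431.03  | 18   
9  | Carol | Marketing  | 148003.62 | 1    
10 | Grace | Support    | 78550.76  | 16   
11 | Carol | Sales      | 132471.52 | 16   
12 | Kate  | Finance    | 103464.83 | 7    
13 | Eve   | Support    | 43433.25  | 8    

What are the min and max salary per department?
SELECT department, MIN(salary), MAX(salary)
FROM employees
GROUP BY department

Result:
  Finance: min=103464.83, max=149883.60
  Legal: min=42915.86, max=70320.73
  Marketing: min=82992.90, max=148003.62
  Research: min=134458.61, max=134458.61
  Sales: min=132471.52, max=132471.52
  Support: min=43433.25, max=78550.76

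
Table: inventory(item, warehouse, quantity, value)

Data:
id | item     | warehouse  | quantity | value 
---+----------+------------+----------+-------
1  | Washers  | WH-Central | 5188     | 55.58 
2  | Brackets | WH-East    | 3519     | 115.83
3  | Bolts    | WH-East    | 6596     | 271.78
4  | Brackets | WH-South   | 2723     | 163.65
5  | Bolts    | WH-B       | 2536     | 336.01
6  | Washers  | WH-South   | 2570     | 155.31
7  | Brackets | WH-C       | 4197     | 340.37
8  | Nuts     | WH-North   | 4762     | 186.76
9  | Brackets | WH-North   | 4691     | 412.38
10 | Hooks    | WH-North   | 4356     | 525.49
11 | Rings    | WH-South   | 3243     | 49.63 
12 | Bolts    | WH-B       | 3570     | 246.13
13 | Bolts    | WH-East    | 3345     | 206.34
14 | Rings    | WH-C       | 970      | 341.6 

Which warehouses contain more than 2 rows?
SELECT warehouse, COUNT(*) as cnt
FROM inventory
GROUP BY warehouse
HAVING COUNT(*) > 2

Result:
  WH-East: 3
  WH-North: 3
  WH-South: 3

Note: HAVING filters groups after aggregation, WHERE filters rows before.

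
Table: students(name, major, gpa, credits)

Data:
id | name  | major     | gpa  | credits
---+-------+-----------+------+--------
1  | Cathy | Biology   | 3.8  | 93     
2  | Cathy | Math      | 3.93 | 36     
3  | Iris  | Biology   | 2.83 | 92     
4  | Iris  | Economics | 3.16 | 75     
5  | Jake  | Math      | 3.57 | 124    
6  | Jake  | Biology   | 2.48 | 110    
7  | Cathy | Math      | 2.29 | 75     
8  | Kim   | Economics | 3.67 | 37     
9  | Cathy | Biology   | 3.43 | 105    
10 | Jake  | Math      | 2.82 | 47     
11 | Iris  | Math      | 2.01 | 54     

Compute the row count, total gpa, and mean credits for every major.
SELECT major,
       COUNT(*) as cnt,
       SUM(gpa) as total_gpa,
       AVG(credits) as avg_credits
FROM students
GROUP BY major

Result:
  Biology: 4 records, 12.54 total gpa, 100.00 avg credits
  Economics: 2 records, 6.83 total gpa, 56.00 avg credits
  Math: 5 records, 14.62 total gpa, 67.20 avg credits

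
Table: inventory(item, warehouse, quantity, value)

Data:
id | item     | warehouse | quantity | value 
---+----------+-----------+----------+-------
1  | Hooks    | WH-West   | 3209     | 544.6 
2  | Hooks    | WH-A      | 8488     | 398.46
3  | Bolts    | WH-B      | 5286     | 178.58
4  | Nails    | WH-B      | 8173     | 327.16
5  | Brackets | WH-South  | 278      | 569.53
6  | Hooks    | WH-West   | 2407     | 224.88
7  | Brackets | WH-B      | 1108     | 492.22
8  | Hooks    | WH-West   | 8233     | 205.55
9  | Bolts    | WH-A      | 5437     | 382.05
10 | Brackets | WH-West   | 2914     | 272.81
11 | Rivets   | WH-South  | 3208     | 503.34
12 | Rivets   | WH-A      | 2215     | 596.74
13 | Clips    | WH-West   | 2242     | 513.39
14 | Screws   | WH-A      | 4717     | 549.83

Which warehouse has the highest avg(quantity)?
SELECT warehouse, AVG(quantity) as val
FROM inventory
GROUP BY warehouse
ORDER BY val DESC
LIMIT 1

Result: WH-A with avg(quantity) = 5214.25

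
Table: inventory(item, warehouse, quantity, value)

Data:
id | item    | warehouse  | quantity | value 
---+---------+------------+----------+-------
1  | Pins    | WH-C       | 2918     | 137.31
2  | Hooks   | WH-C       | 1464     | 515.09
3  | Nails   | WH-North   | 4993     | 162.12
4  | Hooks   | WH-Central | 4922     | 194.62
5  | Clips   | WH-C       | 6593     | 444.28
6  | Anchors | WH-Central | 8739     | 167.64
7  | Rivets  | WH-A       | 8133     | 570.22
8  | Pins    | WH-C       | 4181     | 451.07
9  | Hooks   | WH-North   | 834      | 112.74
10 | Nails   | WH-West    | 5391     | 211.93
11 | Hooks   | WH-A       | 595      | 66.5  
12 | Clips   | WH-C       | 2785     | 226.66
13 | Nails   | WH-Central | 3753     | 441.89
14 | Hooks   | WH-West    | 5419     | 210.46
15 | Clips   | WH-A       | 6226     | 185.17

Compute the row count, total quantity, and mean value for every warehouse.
SELECT warehouse,
       COUNT(*) as cnt,
       SUM(quantity) as total_quantity,
       AVG(value) as avg_value
FROM inventory
GROUP BY warehouse

Result:
  WH-A: 3 records, 14954 total quantity, 273.96 avg value
  WH-C: 5 records, 17941 total quantity, 354.88 avg value
  WH-Central: 3 records, 17414 total quantity, 268.05 avg value
  WH-North: 2 records, 5827 total quantity, 137.43 avg value
  WH-West: 2 records, 10810 total quantity, 211.20 avg value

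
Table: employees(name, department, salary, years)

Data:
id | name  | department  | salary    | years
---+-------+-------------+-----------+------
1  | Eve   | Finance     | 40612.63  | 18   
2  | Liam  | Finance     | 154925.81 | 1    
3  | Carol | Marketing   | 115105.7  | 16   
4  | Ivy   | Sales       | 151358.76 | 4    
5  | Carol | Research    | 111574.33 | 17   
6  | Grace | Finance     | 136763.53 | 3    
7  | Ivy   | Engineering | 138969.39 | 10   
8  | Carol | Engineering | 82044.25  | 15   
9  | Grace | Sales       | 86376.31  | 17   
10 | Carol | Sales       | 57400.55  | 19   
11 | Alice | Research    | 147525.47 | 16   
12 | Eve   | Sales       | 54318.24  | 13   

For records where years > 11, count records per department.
SELECT department, COUNT(*)
FROM employees
WHERE years > 11
GROUP BY department

Note: WHERE filters rows before grouping.

Result:
  Engineering: 1
  Finance: 1
  Marketing: 1
  Research: 2
  Sales: 3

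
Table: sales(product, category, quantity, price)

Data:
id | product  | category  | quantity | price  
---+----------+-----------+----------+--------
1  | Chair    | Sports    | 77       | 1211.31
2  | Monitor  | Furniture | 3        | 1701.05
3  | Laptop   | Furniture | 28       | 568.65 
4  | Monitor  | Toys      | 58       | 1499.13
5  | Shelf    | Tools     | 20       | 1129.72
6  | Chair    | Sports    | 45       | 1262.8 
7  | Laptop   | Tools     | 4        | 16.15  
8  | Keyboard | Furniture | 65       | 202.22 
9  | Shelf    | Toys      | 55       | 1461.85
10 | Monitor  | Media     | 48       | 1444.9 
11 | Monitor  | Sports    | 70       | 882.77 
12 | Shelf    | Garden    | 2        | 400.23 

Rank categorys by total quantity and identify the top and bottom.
SELECT category, SUM(quantity)
FROM sales
GROUP BY category
ORDER BY SUM(quantity)

All groups:
  Garden: 2
  Tools: 24
  Media: 48
  Furniture: 96
  Toys: 113
  Sports: 192

Highest: Sports (192)
Lowest: Garden (2)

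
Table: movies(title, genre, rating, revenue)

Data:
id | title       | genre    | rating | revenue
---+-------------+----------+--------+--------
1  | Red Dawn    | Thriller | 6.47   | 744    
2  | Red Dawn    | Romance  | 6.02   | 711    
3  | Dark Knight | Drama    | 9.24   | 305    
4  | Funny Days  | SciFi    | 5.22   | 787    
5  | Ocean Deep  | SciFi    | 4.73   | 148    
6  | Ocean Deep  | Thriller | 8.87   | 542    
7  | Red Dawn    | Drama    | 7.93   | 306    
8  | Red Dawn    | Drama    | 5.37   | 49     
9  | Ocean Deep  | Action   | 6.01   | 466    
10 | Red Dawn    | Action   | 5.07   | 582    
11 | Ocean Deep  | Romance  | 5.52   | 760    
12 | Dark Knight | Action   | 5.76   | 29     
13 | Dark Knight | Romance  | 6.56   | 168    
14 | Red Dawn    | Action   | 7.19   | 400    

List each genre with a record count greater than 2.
SELECT genre, COUNT(*) as cnt
FROM movies
GROUP BY genre
HAVING COUNT(*) > 2

Result:
  Action: 4
  Drama: 3
  Romance: 3

Note: HAVING filters groups after aggregation, WHERE filters rows before.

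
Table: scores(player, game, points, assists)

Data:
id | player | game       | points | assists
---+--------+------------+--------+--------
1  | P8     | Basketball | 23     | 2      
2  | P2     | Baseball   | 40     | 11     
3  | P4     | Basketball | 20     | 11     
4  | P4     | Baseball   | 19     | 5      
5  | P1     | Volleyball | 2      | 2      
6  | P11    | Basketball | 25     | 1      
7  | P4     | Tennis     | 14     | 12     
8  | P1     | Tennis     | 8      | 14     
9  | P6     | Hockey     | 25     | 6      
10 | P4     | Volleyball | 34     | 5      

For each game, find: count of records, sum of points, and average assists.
SELECT game,
       COUNT(*) as cnt,
       SUM(points) as total_points,
       AVG(assists) as avg_assists
FROM scores
GROUP BY game

Result:
  Baseball: 2 records, 59 total points, 8.00 avg assists
  Basketball: 3 records, 68 total points, 4.67 avg assists
  Hockey: 1 records, 25 total points, 6.00 avg assists
  Tennis: 2 records, 22 total points, 13.00 avg assists
  Volleyball: 2 records, 36 total points, 3.50 avg assists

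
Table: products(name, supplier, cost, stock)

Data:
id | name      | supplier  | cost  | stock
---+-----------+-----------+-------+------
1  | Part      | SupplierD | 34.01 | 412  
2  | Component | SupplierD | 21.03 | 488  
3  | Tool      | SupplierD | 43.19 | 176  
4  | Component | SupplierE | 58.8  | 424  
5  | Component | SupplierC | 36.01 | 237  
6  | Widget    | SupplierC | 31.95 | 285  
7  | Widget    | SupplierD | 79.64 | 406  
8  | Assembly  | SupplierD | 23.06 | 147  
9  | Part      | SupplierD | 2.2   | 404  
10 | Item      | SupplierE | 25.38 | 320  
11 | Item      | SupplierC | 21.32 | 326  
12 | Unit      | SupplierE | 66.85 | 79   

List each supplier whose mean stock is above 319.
SELECT supplier, AVG(stock)
FROM products
GROUP BY supplier
HAVING AVG(stock) > 319

Result:
  SupplierD: avg=338.83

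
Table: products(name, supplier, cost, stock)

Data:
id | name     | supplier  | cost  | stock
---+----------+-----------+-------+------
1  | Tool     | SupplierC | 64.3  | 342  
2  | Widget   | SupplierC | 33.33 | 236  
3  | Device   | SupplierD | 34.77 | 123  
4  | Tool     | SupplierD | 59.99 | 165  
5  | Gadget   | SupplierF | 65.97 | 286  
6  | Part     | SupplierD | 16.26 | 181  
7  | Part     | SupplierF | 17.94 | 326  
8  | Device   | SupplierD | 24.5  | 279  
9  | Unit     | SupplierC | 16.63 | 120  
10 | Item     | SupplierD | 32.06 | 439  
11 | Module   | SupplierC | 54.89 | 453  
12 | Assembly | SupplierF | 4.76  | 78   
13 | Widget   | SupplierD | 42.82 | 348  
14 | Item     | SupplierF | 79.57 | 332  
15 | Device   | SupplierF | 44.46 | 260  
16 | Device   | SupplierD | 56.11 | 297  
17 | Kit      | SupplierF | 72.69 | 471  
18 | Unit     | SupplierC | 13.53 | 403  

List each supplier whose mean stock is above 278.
SELECT supplier, AVG(stock)
FROM products
GROUP BY supplier
HAVING AVG(stock) > 278

Result:
  SupplierC: avg=310.80
  SupplierF: avg=292.17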